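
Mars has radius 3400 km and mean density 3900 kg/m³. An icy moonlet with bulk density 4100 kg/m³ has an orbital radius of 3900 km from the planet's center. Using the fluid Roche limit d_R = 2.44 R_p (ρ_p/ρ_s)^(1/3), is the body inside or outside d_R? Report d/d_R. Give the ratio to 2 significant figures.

d_R = 2.44 × (3400 km) × (3900/4100)^(1/3) = 8159 km
d/d_R = (3900) / (8159) = 0.48
Since d/d_R < 1, the body is inside the Roche limit.

inside; d/d_R ≈ 0.48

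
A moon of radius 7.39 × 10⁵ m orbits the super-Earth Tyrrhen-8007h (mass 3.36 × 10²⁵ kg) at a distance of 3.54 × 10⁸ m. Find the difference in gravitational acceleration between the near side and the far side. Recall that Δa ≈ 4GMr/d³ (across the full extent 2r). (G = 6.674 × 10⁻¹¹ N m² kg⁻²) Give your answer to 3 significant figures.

Differencing GM/(d−r)² and GM/(d+r)² to first order in r/d gives 4GMr/d³.
a_tidal = 4GMr/d³
        = 4 × (6.674 × 10⁻¹¹) × (3.36 × 10²⁵) × (7.39 × 10⁵) / (3.54 × 10⁸)³
        = 1.49 × 10⁻⁴ m/s²

1.49 × 10⁻⁴ m/s²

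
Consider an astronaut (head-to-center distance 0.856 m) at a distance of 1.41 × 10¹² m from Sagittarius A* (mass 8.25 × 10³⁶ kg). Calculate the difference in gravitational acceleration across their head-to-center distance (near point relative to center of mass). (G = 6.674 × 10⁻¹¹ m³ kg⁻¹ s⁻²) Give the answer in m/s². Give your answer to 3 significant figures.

3.36 × 10⁻¹⁰ m/s²

Differencing GM/(d−r)² and GM/d² to first order in r/d gives 2GMr/d³.
a_tidal = 2GMr/d³
        = 2 × (6.674 × 10⁻¹¹) × (8.25 × 10³⁶) × (0.856) / (1.41 × 10¹²)³
        = 3.36 × 10⁻¹⁰ m/s²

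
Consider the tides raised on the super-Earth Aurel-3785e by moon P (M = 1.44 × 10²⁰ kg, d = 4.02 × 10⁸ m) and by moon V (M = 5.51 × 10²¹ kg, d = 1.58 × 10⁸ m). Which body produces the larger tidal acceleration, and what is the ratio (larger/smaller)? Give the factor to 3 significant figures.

Moon V, by a factor of ≈ 630

Compare M/d³ for the two perturbers:
Moon P: (1.44 × 10²⁰) / (4.02 × 10⁸)³ = 2.217 × 10⁻⁶
Moon V: (5.51 × 10²¹) / (1.58 × 10⁸)³ = 1.397 × 10⁻³
Ratio (larger/smaller) = 630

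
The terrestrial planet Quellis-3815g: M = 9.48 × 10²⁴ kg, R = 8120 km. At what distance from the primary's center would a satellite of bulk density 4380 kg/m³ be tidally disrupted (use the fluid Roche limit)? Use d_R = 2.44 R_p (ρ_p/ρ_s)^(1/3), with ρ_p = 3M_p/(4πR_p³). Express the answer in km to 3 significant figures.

ρ_p = 3M_p/(4πR_p³) = 3 × (9.48 × 10²⁴) / (4π × (8.12 × 10⁶ m)³) = 4230 kg/m³
d_R = 2.44 × 8120 km × (4230/4380)^(1/3)
    = 19600 km

19600 km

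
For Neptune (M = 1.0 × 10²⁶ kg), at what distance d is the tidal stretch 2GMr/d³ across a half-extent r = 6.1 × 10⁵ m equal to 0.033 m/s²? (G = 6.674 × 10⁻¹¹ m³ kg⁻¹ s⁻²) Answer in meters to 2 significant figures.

6.3 × 10⁷ m

2GMr/d³ = a_tidal  ⇒  d = (2GMr / a_tidal)^(1/3)
d = (2 × 6.674×10⁻¹¹ × (1.0 × 10²⁶) × (6.1 × 10⁵) / (0.033))^(1/3)
  = 6.3 × 10⁷ m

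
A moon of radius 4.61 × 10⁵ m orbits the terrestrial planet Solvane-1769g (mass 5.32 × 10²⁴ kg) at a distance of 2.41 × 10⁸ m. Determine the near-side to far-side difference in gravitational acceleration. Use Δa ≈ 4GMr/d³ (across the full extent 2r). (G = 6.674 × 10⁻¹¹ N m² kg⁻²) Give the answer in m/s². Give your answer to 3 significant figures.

Δa = 4GMr/d³
   = 4 × (6.674 × 10⁻¹¹) × (5.32 × 10²⁴) × (4.61 × 10⁵) / (2.41 × 10⁸)³
   = 4.68 × 10⁻⁵ m/s²

4.68 × 10⁻⁵ m/s²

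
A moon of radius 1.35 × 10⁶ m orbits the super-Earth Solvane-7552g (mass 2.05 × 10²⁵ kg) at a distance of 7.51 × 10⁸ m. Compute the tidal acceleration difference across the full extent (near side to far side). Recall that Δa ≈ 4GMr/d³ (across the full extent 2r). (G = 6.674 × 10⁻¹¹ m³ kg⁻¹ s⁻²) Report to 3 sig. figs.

Δg = 4GMr/d³
   = 4 × (6.674 × 10⁻¹¹) × (2.05 × 10²⁵) × (1.35 × 10⁶) / (7.51 × 10⁸)³
   = 1.74 × 10⁻⁵ m/s²

1.74 × 10⁻⁵ m/s²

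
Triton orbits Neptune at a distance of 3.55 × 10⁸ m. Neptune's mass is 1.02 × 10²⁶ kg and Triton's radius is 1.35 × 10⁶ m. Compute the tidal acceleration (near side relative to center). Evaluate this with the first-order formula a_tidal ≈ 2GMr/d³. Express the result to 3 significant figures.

4.11 × 10⁻⁴ m/s²

a_tidal = 2GMr/d³
        = 2 × (6.674 × 10⁻¹¹) × (1.02 × 10²⁶) × (1.35 × 10⁶) / (3.55 × 10⁸)³
        = 4.11 × 10⁻⁴ m/s²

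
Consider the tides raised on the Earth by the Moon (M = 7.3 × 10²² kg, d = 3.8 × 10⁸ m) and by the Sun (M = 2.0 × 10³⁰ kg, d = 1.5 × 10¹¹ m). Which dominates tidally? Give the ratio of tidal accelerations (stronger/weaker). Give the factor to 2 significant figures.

The Moon, by a factor of ≈ 2.2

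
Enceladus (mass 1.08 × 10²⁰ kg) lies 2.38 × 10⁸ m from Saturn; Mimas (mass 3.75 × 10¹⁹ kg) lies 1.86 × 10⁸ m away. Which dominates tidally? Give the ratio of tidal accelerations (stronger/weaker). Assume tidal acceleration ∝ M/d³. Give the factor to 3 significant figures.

Enceladus, by a factor of ≈ 1.37

Compare M/d³ for the two perturbers:
Enceladus: (1.08 × 10²⁰) / (2.38 × 10⁸)³ = 8.011 × 10⁻⁶
Mimas: (3.75 × 10¹⁹) / (1.86 × 10⁸)³ = 5.828 × 10⁻⁶
Ratio (larger/smaller) = 1.37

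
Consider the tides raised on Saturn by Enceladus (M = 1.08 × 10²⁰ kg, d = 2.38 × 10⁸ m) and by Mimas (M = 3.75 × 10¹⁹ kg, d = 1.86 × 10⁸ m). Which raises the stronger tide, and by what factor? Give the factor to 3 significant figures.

Compare M/d³ for the two perturbers:
Enceladus: (1.08 × 10²⁰) / (2.38 × 10⁸)³ = 8.011 × 10⁻⁶
Mimas: (3.75 × 10¹⁹) / (1.86 × 10⁸)³ = 5.828 × 10⁻⁶
Ratio (larger/smaller) = 1.37

Enceladus, by a factor of ≈ 1.37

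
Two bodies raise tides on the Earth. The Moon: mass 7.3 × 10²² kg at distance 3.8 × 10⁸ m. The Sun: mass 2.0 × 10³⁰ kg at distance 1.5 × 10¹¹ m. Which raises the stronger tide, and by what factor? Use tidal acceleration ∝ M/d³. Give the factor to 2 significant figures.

Tidal acceleration ∝ M/d³, so compare M/d³ for each.
The Moon: (7.3 × 10²²) / (3.8 × 10⁸)³ = 1.330 × 10⁻³
The Sun: (2.0 × 10³⁰) / (1.5 × 10¹¹)³ = 5.926 × 10⁻⁴
Ratio (larger/smaller) = 2.2

The Moon, by a factor of ≈ 2.2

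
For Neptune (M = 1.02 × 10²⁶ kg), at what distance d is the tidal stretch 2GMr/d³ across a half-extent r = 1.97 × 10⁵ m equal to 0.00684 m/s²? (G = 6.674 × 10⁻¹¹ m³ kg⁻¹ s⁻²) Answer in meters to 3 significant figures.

7.32 × 10⁷ m

2GMr/d³ = a_tidal  ⇒  d = (2GMr / a_tidal)^(1/3)
d = (2 × 6.674×10⁻¹¹ × (1.02 × 10²⁶) × (1.97 × 10⁵) / (0.00684))^(1/3)
  = 7.32 × 10⁷ m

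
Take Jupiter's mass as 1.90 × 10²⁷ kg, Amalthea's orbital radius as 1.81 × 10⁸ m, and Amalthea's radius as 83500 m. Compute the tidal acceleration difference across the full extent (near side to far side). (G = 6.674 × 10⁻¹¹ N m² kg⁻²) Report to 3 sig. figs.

Δg = 4GMr/d³
   = 4 × (6.674 × 10⁻¹¹) × (1.90 × 10²⁷) × (83500) / (1.81 × 10⁸)³
   = 7.14 × 10⁻³ m/s²

7.14 × 10⁻³ m/s²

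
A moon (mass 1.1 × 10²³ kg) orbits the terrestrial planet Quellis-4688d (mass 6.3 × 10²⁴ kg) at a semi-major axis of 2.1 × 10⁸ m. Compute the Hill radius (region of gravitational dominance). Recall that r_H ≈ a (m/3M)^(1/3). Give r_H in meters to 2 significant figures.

3.8 × 10⁷ m

r_H ≈ a (m/3M)^(1/3)
    = (2.1 × 10⁸) × (1.1 × 10²³ / (3 × 6.3 × 10²⁴))^(1/3)
    = 3.8 × 10⁷ m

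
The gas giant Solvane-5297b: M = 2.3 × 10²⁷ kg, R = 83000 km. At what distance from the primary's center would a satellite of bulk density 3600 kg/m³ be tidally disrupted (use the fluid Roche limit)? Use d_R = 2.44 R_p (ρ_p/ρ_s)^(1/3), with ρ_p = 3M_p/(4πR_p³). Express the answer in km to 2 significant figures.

1.3 × 10⁵ km

ρ_p = 3M_p/(4πR_p³) = 3 × (2.3 × 10²⁷) / (4π × (8.3 × 10⁷ m)³) = 960 kg/m³
d_R = 2.44 × 83000 km × (960/3600)^(1/3)
    = 1.3 × 10⁵ km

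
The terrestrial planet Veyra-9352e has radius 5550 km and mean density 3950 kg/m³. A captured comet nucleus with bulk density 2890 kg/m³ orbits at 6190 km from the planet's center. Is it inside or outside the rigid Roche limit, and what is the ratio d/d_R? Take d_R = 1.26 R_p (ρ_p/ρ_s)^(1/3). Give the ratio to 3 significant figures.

inside; d/d_R ≈ 0.798

d_R = 1.26 × (5550 km) × (3950/2890)^(1/3) = 7761 km
d/d_R = (6190) / (7761) = 0.798
Since d/d_R < 1, the body is inside the Roche limit.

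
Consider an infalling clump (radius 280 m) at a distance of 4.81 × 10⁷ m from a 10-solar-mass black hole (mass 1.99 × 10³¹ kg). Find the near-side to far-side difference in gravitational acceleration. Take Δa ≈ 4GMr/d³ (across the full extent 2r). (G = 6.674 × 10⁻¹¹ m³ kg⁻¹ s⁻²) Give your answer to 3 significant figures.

1.34 × 10¹ m/s²

a_tidal = 4GMr/d³
        = 4 × (6.674 × 10⁻¹¹) × (1.99 × 10³¹) × (280) / (4.81 × 10⁷)³
        = 1.34 × 10¹ m/s²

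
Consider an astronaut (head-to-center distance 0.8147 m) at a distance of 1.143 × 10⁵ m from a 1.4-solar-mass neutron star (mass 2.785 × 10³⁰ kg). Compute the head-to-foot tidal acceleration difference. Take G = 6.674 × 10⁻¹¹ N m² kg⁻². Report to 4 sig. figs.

4.056 × 10⁵ m/s²

a_tidal = 4GMr/d³
        = 4 × (6.674 × 10⁻¹¹) × (2.785 × 10³⁰) × (0.8147) / (1.143 × 10⁵)³
        = 4.056 × 10⁵ m/s²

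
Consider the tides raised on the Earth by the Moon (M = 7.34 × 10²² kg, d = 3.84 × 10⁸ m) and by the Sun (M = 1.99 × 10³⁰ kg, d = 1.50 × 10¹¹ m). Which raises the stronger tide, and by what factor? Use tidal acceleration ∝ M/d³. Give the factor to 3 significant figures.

The Moon, by a factor of ≈ 2.20

The tide-raising term goes as M/d³ (the gradient of a 1/d² field).
The Moon: (7.34 × 10²²) / (3.84 × 10⁸)³ = 1.296 × 10⁻³
The Sun: (1.99 × 10³⁰) / (1.50 × 10¹¹)³ = 5.896 × 10⁻⁴
Ratio (larger/smaller) = 2.20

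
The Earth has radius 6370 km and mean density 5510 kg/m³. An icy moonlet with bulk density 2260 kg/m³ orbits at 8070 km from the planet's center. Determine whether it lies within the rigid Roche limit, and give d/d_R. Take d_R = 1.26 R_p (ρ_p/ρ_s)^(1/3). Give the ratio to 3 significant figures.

inside; d/d_R ≈ 0.747

d_R = 1.26 × (6370 km) × (5510/2260)^(1/3) = 10800 km
d/d_R = (8070) / (10800) = 0.747
Since d/d_R < 1, the body is inside the Roche limit.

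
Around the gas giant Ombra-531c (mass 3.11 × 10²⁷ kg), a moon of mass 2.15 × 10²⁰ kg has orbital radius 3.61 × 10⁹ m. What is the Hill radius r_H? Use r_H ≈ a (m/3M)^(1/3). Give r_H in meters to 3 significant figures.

1.03 × 10⁷ m

r_H ≈ a (m/3M)^(1/3)
    = (3.61 × 10⁹) × (2.15 × 10²⁰ / (3 × 3.11 × 10²⁷))^(1/3)
    = 1.03 × 10⁷ m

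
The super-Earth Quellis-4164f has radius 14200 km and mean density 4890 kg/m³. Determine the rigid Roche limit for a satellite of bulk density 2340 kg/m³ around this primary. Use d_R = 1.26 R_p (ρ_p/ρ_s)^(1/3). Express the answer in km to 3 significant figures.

d_R = 1.26 × 14200 km × (4890/2340)^(1/3)
    = 22900 km

22900 km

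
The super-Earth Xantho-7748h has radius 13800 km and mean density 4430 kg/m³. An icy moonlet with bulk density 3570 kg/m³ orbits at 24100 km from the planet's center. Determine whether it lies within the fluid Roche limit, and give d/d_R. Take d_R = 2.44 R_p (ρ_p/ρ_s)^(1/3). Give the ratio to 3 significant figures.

d_R = 2.44 × (13800 km) × (4430/3570)^(1/3) = 36180 km
d/d_R = (24100) / (36180) = 0.666
Since d/d_R < 1, the body is inside the Roche limit.

inside; d/d_R ≈ 0.666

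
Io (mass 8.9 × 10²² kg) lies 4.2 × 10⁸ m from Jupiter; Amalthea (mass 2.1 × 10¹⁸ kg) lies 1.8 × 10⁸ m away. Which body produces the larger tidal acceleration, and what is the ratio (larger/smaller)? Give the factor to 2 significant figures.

Io, by a factor of ≈ 3300

Tidal acceleration ∝ M/d³, so compare M/d³ for each.
Io: (8.9 × 10²²) / (4.2 × 10⁸)³ = 1.201 × 10⁻³
Amalthea: (2.1 × 10¹⁸) / (1.8 × 10⁸)³ = 3.601 × 10⁻⁷
Ratio (larger/smaller) = 3300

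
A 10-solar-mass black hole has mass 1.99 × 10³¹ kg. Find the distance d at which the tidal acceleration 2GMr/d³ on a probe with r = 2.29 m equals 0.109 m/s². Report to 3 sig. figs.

2GMr/d³ = a_tidal  ⇒  d = (2GMr / a_tidal)^(1/3)
d = (2 × 6.674×10⁻¹¹ × (1.99 × 10³¹) × (2.29) / (0.109))^(1/3)
  = 3.82 × 10⁷ m

3.82 × 10⁷ m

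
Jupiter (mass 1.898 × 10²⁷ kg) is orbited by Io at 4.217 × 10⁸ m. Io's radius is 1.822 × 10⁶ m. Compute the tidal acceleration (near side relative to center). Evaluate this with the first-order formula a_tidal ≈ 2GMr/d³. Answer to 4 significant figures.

6.155 × 10⁻³ m/s²

Δa = 2GMr/d³
   = 2 × (6.674 × 10⁻¹¹) × (1.898 × 10²⁷) × (1.822 × 10⁶) / (4.217 × 10⁸)³
   = 6.155 × 10⁻³ m/s²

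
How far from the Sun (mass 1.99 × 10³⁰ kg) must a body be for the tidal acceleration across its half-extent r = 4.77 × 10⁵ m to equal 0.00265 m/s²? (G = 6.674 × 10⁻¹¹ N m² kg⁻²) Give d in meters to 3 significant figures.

2GMr/d³ = a_tidal  ⇒  d = (2GMr / a_tidal)^(1/3)
d = (2 × 6.674×10⁻¹¹ × (1.99 × 10³⁰) × (4.77 × 10⁵) / (0.00265))^(1/3)
  = 3.63 × 10⁹ m

3.63 × 10⁹ m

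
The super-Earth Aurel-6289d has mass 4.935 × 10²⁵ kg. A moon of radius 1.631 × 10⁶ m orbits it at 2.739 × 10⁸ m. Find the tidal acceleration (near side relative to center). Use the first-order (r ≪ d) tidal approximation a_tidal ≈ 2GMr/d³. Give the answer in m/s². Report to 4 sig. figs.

a_tidal = 2GMr/d³
        = 2 × (6.674 × 10⁻¹¹) × (4.935 × 10²⁵) × (1.631 × 10⁶) / (2.739 × 10⁸)³
        = 5.229 × 10⁻⁴ m/s²

5.229 × 10⁻⁴ m/s²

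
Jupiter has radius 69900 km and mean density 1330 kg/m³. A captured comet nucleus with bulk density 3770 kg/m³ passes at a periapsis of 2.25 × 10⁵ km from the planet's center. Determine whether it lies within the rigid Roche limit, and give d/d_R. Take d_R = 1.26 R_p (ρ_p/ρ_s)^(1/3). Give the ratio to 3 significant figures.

outside; d/d_R ≈ 3.62

d_R = 1.26 × (69900 km) × (1330/3770)^(1/3) = 62230 km
d/d_R = (2.25 × 10⁵) / (62230) = 3.62
Since d/d_R > 1, the body is outside the Roche limit.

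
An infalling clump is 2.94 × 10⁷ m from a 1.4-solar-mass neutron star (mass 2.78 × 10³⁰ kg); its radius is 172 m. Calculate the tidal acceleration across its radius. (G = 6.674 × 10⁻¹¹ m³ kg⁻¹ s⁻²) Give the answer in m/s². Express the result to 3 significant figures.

The tidal stretch is the gradient of GM/d² times the body's extent r, hence the 1/d³ dependence.
Δa = 2GMr/d³
   = 2 × (6.674 × 10⁻¹¹) × (2.78 × 10³⁰) × (172) / (2.94 × 10⁷)³
   = 2.51 m/s²

2.51 m/s²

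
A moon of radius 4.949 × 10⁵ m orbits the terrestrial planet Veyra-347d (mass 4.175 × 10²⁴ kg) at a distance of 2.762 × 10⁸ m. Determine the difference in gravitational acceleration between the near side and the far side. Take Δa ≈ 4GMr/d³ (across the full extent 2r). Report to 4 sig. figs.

2.618 × 10⁻⁵ m/s²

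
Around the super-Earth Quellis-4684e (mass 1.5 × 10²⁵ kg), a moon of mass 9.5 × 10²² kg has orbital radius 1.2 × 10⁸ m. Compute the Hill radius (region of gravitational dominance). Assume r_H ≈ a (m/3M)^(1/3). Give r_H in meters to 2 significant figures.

r_H ≈ a (m/3M)^(1/3)
    = (1.2 × 10⁸) × (9.5 × 10²² / (3 × 1.5 × 10²⁵))^(1/3)
    = 1.5 × 10⁷ m

1.5 × 10⁷ m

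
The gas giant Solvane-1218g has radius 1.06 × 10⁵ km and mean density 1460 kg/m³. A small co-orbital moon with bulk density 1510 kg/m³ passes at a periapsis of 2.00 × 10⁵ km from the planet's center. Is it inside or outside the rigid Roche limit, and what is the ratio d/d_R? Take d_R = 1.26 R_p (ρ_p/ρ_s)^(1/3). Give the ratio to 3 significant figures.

d_R = 1.26 × (1.06 × 10⁵ km) × (1460/1510)^(1/3) = 1.321 × 10⁵ km
d/d_R = (2.00 × 10⁵) / (1.321 × 10⁵) = 1.51
Since d/d_R > 1, the body is outside the Roche limit.

outside; d/d_R ≈ 1.51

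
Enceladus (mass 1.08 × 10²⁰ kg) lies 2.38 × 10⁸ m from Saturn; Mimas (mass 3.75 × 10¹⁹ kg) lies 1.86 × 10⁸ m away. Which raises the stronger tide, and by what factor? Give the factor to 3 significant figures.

Enceladus, by a factor of ≈ 1.37

Tidal stretch scales as M/d³; compute that for each body.
Enceladus: (1.08 × 10²⁰) / (2.38 × 10⁸)³ = 8.011 × 10⁻⁶
Mimas: (3.75 × 10¹⁹) / (1.86 × 10⁸)³ = 5.828 × 10⁻⁶
Ratio (larger/smaller) = 1.37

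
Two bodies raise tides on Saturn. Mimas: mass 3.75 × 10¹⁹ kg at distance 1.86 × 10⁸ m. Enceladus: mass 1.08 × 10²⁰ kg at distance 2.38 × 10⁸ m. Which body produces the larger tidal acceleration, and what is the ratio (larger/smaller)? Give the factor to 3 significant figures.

Enceladus, by a factor of ≈ 1.37

The tide-raising term goes as M/d³ (the gradient of a 1/d² field).
Mimas: (3.75 × 10¹⁹) / (1.86 × 10⁸)³ = 5.828 × 10⁻⁶
Enceladus: (1.08 × 10²⁰) / (2.38 × 10⁸)³ = 8.011 × 10⁻⁶
Ratio (larger/smaller) = 1.37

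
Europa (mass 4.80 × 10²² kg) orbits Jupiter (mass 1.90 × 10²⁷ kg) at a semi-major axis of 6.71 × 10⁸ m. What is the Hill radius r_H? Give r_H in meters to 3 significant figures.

r_H ≈ a (m/3M)^(1/3)
    = (6.71 × 10⁸) × (4.80 × 10²² / (3 × 1.90 × 10²⁷))^(1/3)
    = 1.37 × 10⁷ m

1.37 × 10⁷ m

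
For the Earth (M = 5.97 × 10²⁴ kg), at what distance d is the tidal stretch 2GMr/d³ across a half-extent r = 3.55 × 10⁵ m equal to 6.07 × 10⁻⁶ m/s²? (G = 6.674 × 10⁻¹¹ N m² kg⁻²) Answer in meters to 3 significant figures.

3.60 × 10⁸ m

2GMr/d³ = a_tidal  ⇒  d = (2GMr / a_tidal)^(1/3)
d = (2 × 6.674×10⁻¹¹ × (5.97 × 10²⁴) × (3.55 × 10⁵) / (6.07 × 10⁻⁶))^(1/3)
  = 3.60 × 10⁸ m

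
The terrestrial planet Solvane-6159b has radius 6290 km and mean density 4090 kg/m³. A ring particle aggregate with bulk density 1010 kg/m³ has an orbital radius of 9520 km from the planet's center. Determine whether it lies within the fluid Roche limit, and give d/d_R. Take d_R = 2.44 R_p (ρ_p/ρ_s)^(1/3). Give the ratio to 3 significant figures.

inside; d/d_R ≈ 0.389

d_R = 2.44 × (6290 km) × (4090/1010)^(1/3) = 24460 km
d/d_R = (9520) / (24460) = 0.389
Since d/d_R < 1, the body is inside the Roche limit.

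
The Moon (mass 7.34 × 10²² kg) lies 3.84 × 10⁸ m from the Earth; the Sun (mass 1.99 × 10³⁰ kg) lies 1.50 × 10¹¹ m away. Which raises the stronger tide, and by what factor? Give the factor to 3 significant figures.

The Moon, by a factor of ≈ 2.20

The tide-raising term goes as M/d³ (the gradient of a 1/d² field).
The Moon: (7.34 × 10²²) / (3.84 × 10⁸)³ = 1.296 × 10⁻³
The Sun: (1.99 × 10³⁰) / (1.50 × 10¹¹)³ = 5.896 × 10⁻⁴
Ratio (larger/smaller) = 2.20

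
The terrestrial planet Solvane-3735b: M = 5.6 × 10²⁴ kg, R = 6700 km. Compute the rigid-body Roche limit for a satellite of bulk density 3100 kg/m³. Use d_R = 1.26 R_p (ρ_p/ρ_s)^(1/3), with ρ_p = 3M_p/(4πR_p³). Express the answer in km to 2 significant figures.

9500 km

ρ_p = 3M_p/(4πR_p³) = 3 × (5.6 × 10²⁴) / (4π × (6.7 × 10⁶ m)³) = 4400 kg/m³
d_R = 1.26 × 6700 km × (4400/3100)^(1/3)
    = 9500 km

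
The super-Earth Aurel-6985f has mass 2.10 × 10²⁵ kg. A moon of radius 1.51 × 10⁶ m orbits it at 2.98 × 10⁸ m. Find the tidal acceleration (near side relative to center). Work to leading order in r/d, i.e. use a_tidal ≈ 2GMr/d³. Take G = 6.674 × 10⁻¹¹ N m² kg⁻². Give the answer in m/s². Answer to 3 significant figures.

a_tidal = 2GMr/d³
        = 2 × (6.674 × 10⁻¹¹) × (2.10 × 10²⁵) × (1.51 × 10⁶) / (2.98 × 10⁸)³
        = 1.60 × 10⁻⁴ m/s²

1.60 × 10⁻⁴ m/s²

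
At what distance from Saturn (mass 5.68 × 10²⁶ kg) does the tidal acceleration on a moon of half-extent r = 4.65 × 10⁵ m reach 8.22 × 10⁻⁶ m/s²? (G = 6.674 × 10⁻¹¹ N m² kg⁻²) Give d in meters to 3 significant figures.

2GMr/d³ = a_tidal  ⇒  d = (2GMr / a_tidal)^(1/3)
d = (2 × 6.674×10⁻¹¹ × (5.68 × 10²⁶) × (4.65 × 10⁵) / (8.22 × 10⁻⁶))^(1/3)
  = 1.62 × 10⁹ m

1.62 × 10⁹ m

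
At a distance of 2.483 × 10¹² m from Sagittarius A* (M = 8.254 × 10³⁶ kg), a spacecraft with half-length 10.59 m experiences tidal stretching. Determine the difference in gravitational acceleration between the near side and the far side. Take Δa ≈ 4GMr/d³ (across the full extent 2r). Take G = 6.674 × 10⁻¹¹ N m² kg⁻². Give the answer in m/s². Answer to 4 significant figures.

1.524 × 10⁻⁹ m/s²

Δg = 4GMr/d³
   = 4 × (6.674 × 10⁻¹¹) × (8.254 × 10³⁶) × (10.59) / (2.483 × 10¹²)³
   = 1.524 × 10⁻⁹ m/s²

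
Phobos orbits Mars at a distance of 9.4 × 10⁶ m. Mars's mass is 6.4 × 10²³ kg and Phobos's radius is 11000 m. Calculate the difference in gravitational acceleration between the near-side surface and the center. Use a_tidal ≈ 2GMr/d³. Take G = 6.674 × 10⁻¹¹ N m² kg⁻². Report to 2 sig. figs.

Δg = 2GMr/d³
   = 2 × (6.674 × 10⁻¹¹) × (6.4 × 10²³) × (11000) / (9.4 × 10⁶)³
   = 1.1 × 10⁻³ m/s²

1.1 × 10⁻³ m/s²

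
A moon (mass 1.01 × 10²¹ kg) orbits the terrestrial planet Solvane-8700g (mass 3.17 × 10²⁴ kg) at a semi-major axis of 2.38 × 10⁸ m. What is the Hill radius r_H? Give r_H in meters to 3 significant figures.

1.13 × 10⁷ m

r_H ≈ a (m/3M)^(1/3)
    = (2.38 × 10⁸) × (1.01 × 10²¹ / (3 × 3.17 × 10²⁴))^(1/3)
    = 1.13 × 10⁷ m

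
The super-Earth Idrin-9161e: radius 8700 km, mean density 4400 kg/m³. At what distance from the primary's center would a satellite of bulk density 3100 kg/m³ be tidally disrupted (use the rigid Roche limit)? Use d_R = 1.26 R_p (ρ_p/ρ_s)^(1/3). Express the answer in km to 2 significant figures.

12000 km

d_R = 1.26 × 8700 km × (4400/3100)^(1/3)
    = 12000 km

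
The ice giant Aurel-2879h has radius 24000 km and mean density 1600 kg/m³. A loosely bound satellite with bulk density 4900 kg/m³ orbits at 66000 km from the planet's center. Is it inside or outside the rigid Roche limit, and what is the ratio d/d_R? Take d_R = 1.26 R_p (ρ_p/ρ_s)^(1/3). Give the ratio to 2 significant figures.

outside; d/d_R ≈ 3.2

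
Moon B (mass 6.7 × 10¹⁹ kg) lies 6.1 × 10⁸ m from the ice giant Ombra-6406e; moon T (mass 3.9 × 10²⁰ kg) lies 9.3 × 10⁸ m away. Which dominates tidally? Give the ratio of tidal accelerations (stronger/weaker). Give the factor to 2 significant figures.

Moon T, by a factor of ≈ 1.6

Tidal acceleration ∝ M/d³, so compare M/d³ for each.
Moon B: (6.7 × 10¹⁹) / (6.1 × 10⁸)³ = 2.952 × 10⁻⁷
Moon T: (3.9 × 10²⁰) / (9.3 × 10⁸)³ = 4.849 × 10⁻⁷
Ratio (larger/smaller) = 1.6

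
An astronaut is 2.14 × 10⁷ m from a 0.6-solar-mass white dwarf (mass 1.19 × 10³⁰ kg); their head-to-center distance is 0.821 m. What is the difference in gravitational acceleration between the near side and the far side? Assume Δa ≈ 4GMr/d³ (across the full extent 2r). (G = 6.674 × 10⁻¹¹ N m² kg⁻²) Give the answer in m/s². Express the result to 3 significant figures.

a_tidal = 4GMr/d³
        = 4 × (6.674 × 10⁻¹¹) × (1.19 × 10³⁰) × (0.821) / (2.14 × 10⁷)³
        = 2.66 × 10⁻² m/s²

2.66 × 10⁻² m/s²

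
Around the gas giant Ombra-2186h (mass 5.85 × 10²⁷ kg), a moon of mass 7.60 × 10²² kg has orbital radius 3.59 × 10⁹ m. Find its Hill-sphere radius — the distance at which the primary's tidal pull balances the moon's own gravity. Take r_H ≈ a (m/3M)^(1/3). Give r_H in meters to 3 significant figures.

5.85 × 10⁷ m

r_H ≈ a (m/3M)^(1/3)
    = (3.59 × 10⁹) × (7.60 × 10²² / (3 × 5.85 × 10²⁷))^(1/3)
    = 5.85 × 10⁷ m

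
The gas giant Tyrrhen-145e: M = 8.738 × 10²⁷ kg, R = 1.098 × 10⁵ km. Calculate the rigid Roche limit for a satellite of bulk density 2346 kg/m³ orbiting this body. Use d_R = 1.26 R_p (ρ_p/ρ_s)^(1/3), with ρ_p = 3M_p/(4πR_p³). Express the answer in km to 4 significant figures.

ρ_p = 3M_p/(4πR_p³) = 3 × (8.738 × 10²⁷) / (4π × (1.098 × 10⁸ m)³) = 1576 kg/m³
d_R = 1.26 × 1.098 × 10⁵ km × (1576/2346)^(1/3)
    = 1.212 × 10⁵ km

1.212 × 10⁵ km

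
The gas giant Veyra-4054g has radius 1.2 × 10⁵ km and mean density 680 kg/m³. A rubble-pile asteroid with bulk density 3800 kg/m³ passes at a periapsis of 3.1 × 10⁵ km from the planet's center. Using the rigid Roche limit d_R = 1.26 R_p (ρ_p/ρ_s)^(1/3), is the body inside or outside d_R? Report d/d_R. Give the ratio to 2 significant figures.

outside; d/d_R ≈ 3.6

d_R = 1.26 × (1.2 × 10⁵ km) × (680/3800)^(1/3) = 85200 km
d/d_R = (3.1 × 10⁵) / (85200) = 3.6
Since d/d_R > 1, the body is outside the Roche limit.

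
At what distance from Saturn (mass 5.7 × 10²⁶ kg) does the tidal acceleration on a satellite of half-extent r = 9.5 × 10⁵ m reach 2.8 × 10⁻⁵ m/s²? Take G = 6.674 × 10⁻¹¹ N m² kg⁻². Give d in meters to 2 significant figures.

2GMr/d³ = a_tidal  ⇒  d = (2GMr / a_tidal)^(1/3)
d = (2 × 6.674×10⁻¹¹ × (5.7 × 10²⁶) × (9.5 × 10⁵) / (2.8 × 10⁻⁵))^(1/3)
  = 1.4 × 10⁹ m

1.4 × 10⁹ m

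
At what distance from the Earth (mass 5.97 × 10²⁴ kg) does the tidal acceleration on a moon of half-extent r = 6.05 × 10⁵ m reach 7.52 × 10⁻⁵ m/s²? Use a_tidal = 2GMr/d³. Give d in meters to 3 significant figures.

2GMr/d³ = a_tidal  ⇒  d = (2GMr / a_tidal)^(1/3)
d = (2 × 6.674×10⁻¹¹ × (5.97 × 10²⁴) × (6.05 × 10⁵) / (7.52 × 10⁻⁵))^(1/3)
  = 1.86 × 10⁸ m

1.86 × 10⁸ m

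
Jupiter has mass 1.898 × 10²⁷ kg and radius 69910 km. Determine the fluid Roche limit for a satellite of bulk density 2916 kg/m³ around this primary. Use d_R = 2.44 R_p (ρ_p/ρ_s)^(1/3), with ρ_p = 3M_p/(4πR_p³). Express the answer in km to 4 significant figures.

ρ_p = 3M_p/(4πR_p³) = 3 × (1.898 × 10²⁷) / (4π × (6.991 × 10⁷ m)³) = 1326 kg/m³
d_R = 2.44 × 69910 km × (1326/2916)^(1/3)
    = 1.312 × 10⁵ km

1.312 × 10⁵ km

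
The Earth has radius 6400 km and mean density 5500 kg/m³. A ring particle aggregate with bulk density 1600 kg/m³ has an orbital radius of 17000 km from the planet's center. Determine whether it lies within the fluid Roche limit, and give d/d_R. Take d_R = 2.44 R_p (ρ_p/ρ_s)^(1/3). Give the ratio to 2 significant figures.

inside; d/d_R ≈ 0.72

d_R = 2.44 × (6400 km) × (5500/1600)^(1/3) = 23570 km
d/d_R = (17000) / (23570) = 0.72
Since d/d_R < 1, the body is inside the Roche limit.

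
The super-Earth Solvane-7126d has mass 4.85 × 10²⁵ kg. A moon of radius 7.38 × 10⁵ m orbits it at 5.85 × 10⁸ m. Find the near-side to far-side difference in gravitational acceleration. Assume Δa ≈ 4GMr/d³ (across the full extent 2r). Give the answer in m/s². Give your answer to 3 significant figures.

4.77 × 10⁻⁵ m/s²

a_tidal = 4GMr/d³
        = 4 × (6.674 × 10⁻¹¹) × (4.85 × 10²⁵) × (7.38 × 10⁵) / (5.85 × 10⁸)³
        = 4.77 × 10⁻⁵ m/s²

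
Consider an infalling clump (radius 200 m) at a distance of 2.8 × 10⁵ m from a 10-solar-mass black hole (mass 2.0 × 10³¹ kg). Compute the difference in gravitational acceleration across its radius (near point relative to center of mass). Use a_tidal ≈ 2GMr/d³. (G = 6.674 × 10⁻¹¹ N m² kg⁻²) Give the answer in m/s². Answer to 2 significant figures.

a_tidal = 2GMr/d³
        = 2 × (6.674 × 10⁻¹¹) × (2.0 × 10³¹) × (200) / (2.8 × 10⁵)³
        = 2.4 × 10⁷ m/s²

2.4 × 10⁷ m/s²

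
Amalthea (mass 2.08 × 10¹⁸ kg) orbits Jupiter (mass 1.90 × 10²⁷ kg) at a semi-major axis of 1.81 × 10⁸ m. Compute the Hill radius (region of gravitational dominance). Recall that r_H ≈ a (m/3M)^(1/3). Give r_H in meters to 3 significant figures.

r_H ≈ a (m/3M)^(1/3)
    = (1.81 × 10⁸) × (2.08 × 10¹⁸ / (3 × 1.90 × 10²⁷))^(1/3)
    = 1.29 × 10⁵ m

1.29 × 10⁵ m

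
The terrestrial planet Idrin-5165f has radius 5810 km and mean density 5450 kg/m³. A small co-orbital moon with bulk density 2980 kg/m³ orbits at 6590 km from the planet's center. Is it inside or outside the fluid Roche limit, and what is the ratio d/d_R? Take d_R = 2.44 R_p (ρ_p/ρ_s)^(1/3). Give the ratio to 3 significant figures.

inside; d/d_R ≈ 0.380

d_R = 2.44 × (5810 km) × (5450/2980)^(1/3) = 17340 km
d/d_R = (6590) / (17340) = 0.380
Since d/d_R < 1, the body is inside the Roche limit.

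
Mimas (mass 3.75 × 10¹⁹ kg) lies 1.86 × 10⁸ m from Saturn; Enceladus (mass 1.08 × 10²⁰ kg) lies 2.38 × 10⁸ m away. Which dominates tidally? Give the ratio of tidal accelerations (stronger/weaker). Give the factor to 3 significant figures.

Enceladus, by a factor of ≈ 1.37

Tidal stretch scales as M/d³; compute that for each body.
Mimas: (3.75 × 10¹⁹) / (1.86 × 10⁸)³ = 5.828 × 10⁻⁶
Enceladus: (1.08 × 10²⁰) / (2.38 × 10⁸)³ = 8.011 × 10⁻⁶
Ratio (larger/smaller) = 1.37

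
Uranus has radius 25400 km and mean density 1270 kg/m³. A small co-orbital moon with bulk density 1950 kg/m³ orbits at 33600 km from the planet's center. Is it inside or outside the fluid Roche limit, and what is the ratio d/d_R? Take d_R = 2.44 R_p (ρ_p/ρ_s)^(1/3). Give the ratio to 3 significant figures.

d_R = 2.44 × (25400 km) × (1270/1950)^(1/3) = 53720 km
d/d_R = (33600) / (53720) = 0.625
Since d/d_R < 1, the body is inside the Roche limit.

inside; d/d_R ≈ 0.625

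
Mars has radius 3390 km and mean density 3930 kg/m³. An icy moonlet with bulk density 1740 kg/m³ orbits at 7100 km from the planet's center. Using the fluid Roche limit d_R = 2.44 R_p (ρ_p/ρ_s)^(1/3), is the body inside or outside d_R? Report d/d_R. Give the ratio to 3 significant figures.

inside; d/d_R ≈ 0.654

d_R = 2.44 × (3390 km) × (3930/1740)^(1/3) = 10850 km
d/d_R = (7100) / (10850) = 0.654
Since d/d_R < 1, the body is inside the Roche limit.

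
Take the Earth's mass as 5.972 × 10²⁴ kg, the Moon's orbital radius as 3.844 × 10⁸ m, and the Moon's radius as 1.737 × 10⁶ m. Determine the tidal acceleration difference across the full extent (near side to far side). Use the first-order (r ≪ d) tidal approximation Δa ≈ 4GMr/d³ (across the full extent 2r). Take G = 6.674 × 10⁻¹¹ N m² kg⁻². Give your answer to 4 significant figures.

Near-to-far spans 2r, so the tidal difference is twice the near-to-center value: 4GMr/d³.
Δg = 4GMr/d³
   = 4 × (6.674 × 10⁻¹¹) × (5.972 × 10²⁴) × (1.737 × 10⁶) / (3.844 × 10⁸)³
   = 4.875 × 10⁻⁵ m/s²

4.875 × 10⁻⁵ m/s²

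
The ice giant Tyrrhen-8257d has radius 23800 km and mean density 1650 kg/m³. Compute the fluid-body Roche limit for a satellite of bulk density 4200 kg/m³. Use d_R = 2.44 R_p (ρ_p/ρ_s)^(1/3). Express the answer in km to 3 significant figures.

d_R = 2.44 × 23800 km × (1650/4200)^(1/3)
    = 42500 km

42500 km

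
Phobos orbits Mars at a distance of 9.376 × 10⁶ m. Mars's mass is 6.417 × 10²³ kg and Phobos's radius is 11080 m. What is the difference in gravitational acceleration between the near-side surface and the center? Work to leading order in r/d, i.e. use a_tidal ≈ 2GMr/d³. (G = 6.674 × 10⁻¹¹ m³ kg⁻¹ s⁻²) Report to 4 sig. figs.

Δa = 2GMr/d³
   = 2 × (6.674 × 10⁻¹¹) × (6.417 × 10²³) × (11080) / (9.376 × 10⁶)³
   = 1.151 × 10⁻³ m/s²

1.151 × 10⁻³ m/s²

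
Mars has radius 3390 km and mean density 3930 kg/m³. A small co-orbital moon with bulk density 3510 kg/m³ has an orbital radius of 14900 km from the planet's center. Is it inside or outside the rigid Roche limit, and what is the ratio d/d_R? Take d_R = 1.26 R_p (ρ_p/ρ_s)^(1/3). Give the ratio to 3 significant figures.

outside; d/d_R ≈ 3.36

d_R = 1.26 × (3390 km) × (3930/3510)^(1/3) = 4435 km
d/d_R = (14900) / (4435) = 3.36
Since d/d_R > 1, the body is outside the Roche limit.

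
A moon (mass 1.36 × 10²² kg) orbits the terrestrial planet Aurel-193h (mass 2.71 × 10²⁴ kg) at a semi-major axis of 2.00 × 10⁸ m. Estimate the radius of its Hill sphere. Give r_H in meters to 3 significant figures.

r_H ≈ a (m/3M)^(1/3)
    = (2.00 × 10⁸) × (1.36 × 10²² / (3 × 2.71 × 10²⁴))^(1/3)
    = 2.37 × 10⁷ m

2.37 × 10⁷ m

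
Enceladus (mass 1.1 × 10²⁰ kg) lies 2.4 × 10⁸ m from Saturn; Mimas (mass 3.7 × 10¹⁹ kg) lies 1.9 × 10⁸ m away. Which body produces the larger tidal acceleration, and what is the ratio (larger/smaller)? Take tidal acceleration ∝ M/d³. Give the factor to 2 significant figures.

Tidal stretch scales as M/d³; compute that for each body.
Enceladus: (1.1 × 10²⁰) / (2.4 × 10⁸)³ = 7.957 × 10⁻⁶
Mimas: (3.7 × 10¹⁹) / (1.9 × 10⁸)³ = 5.394 × 10⁻⁶
Ratio (larger/smaller) = 1.5

Enceladus, by a factor of ≈ 1.5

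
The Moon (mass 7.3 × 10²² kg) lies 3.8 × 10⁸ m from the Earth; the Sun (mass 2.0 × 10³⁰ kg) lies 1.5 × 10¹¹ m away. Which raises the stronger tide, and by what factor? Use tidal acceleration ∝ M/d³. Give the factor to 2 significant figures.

The Moon, by a factor of ≈ 2.2

Tidal stretch scales as M/d³; compute that for each body.
The Moon: (7.3 × 10²²) / (3.8 × 10⁸)³ = 1.330 × 10⁻³
The Sun: (2.0 × 10³⁰) / (1.5 × 10¹¹)³ = 5.926 × 10⁻⁴
Ratio (larger/smaller) = 2.2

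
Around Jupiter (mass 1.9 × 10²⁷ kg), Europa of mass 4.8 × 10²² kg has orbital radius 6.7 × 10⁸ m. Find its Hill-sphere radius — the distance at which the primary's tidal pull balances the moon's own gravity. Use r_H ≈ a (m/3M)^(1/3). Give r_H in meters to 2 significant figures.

r_H ≈ a (m/3M)^(1/3)
    = (6.7 × 10⁸) × (4.8 × 10²² / (3 × 1.9 × 10²⁷))^(1/3)
    = 1.4 × 10⁷ m

1.4 × 10⁷ m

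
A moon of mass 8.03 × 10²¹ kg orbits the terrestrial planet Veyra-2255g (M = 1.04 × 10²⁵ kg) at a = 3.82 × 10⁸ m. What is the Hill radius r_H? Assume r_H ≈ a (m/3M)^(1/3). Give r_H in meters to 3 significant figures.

2.43 × 10⁷ m

r_H ≈ a (m/3M)^(1/3)
    = (3.82 × 10⁸) × (8.03 × 10²¹ / (3 × 1.04 × 10²⁵))^(1/3)
    = 2.43 × 10⁷ m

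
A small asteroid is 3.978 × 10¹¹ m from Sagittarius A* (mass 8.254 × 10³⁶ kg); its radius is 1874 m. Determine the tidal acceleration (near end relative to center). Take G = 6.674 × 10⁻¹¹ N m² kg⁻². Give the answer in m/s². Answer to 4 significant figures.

a_tidal = 2GMr/d³
        = 2 × (6.674 × 10⁻¹¹) × (8.254 × 10³⁶) × (1874) / (3.978 × 10¹¹)³
        = 3.280 × 10⁻⁵ m/s²

3.280 × 10⁻⁵ m/s²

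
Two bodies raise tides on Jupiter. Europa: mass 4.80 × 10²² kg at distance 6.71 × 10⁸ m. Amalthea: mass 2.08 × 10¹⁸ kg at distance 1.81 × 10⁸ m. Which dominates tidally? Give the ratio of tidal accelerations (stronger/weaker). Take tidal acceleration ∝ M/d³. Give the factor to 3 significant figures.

Europa, by a factor of ≈ 453

Tidal stretch scales as M/d³; compute that for each body.
Europa: (4.80 × 10²²) / (6.71 × 10⁸)³ = 1.589 × 10⁻⁴
Amalthea: (2.08 × 10¹⁸) / (1.81 × 10⁸)³ = 3.508 × 10⁻⁷
Ratio (larger/smaller) = 453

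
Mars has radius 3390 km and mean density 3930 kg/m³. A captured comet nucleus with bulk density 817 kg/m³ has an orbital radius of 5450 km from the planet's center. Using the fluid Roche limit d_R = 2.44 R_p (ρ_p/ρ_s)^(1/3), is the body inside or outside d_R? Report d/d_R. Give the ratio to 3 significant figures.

d_R = 2.44 × (3390 km) × (3930/817)^(1/3) = 13960 km
d/d_R = (5450) / (13960) = 0.390
Since d/d_R < 1, the body is inside the Roche limit.

inside; d/d_R ≈ 0.390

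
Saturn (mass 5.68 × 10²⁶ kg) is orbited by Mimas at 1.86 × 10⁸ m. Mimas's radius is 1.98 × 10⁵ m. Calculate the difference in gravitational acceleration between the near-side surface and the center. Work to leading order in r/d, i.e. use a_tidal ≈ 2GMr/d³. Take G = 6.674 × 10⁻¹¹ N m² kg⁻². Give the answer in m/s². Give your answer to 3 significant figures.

2.33 × 10⁻³ m/s²

Δa = 2GMr/d³
   = 2 × (6.674 × 10⁻¹¹) × (5.68 × 10²⁶) × (1.98 × 10⁵) / (1.86 × 10⁸)³
   = 2.33 × 10⁻³ m/s²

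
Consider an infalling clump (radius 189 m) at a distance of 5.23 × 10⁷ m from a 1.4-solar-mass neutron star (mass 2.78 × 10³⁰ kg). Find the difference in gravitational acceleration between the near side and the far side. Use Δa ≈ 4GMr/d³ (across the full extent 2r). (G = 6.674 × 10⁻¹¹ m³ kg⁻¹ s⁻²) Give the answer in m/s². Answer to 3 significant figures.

9.81 × 10⁻¹ m/s²

Near-to-far spans 2r, so the tidal difference is twice the near-to-center value: 4GMr/d³.
a_tidal = 4GMr/d³
        = 4 × (6.674 × 10⁻¹¹) × (2.78 × 10³⁰) × (189) / (5.23 × 10⁷)³
        = 9.81 × 10⁻¹ m/s²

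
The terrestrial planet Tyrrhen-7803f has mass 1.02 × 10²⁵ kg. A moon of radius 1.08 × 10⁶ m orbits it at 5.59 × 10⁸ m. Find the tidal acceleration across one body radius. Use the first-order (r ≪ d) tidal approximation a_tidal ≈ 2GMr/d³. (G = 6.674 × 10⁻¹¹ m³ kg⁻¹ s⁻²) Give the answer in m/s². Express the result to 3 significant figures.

Δa = 2GMr/d³
   = 2 × (6.674 × 10⁻¹¹) × (1.02 × 10²⁵) × (1.08 × 10⁶) / (5.59 × 10⁸)³
   = 8.42 × 10⁻⁶ m/s²

8.42 × 10⁻⁶ m/s²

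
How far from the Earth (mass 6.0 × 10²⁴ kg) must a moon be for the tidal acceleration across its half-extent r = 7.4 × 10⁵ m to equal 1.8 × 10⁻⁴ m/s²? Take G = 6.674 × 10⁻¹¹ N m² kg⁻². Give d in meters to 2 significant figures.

1.5 × 10⁸ m

2GMr/d³ = a_tidal  ⇒  d = (2GMr / a_tidal)^(1/3)
d = (2 × 6.674×10⁻¹¹ × (6.0 × 10²⁴) × (7.4 × 10⁵) / (1.8 × 10⁻⁴))^(1/3)
  = 1.5 × 10⁸ m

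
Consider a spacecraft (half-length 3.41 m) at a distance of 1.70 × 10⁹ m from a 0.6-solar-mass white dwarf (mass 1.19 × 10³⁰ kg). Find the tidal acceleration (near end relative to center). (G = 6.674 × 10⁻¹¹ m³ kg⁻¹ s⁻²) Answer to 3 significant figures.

1.10 × 10⁻⁷ m/s²

a_tidal = 2GMr/d³
        = 2 × (6.674 × 10⁻¹¹) × (1.19 × 10³⁰) × (3.41) / (1.70 × 10⁹)³
        = 1.10 × 10⁻⁷ m/s²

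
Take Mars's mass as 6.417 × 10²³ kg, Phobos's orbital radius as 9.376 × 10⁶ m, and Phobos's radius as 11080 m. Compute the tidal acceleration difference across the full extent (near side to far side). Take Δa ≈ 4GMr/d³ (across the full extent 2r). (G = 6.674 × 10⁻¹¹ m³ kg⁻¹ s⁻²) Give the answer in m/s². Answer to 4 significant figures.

a_tidal = 4GMr/d³
        = 4 × (6.674 × 10⁻¹¹) × (6.417 × 10²³) × (11080) / (9.376 × 10⁶)³
        = 2.303 × 10⁻³ m/s²

2.303 × 10⁻³ m/s²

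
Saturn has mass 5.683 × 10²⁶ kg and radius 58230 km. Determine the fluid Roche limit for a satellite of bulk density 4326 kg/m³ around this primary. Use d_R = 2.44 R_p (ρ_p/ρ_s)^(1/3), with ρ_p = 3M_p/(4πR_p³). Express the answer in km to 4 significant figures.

ρ_p = 3M_p/(4πR_p³) = 3 × (5.683 × 10²⁶) / (4π × (5.823 × 10⁷ m)³) = 687.1 kg/m³
d_R = 2.44 × 58230 km × (687.1/4326)^(1/3)
    = 76950 km

76950 km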